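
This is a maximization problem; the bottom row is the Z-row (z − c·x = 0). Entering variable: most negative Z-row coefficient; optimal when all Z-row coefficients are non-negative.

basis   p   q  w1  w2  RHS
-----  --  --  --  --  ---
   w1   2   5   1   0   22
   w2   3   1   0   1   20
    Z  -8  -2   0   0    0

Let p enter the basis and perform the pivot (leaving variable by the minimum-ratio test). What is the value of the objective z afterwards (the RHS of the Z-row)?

160/3

Ratio test on column p — row 1: 22/2 = 11; row 2: 20/3 = 20/3. Minimum is 20/3 at row 2 (w2 leaves); pivot element 3.
Pivot on row 2; the Z-row RHS becomes 0 − (-8)·(20/3) = 160/3.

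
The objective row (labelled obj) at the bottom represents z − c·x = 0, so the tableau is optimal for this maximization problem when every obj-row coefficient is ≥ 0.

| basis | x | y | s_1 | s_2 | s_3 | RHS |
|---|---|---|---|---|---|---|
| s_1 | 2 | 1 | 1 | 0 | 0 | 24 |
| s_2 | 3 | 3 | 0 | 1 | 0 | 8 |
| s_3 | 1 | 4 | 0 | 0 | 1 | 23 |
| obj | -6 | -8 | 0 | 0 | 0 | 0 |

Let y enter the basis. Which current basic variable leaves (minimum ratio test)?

Column y entries and ratios — s_1: 24/1 = 24; s_2: 8/3 = 8/3; s_3: 23/4 = 23/4.
Smallest ratio is 8/3 in the row of s_2, so s_2 leaves.

s_2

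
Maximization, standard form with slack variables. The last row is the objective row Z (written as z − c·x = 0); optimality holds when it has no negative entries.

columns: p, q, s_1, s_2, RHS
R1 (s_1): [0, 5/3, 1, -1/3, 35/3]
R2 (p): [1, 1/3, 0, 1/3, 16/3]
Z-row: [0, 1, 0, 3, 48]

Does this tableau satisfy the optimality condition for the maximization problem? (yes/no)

yes

Every Z-row coefficient is ≥ 0, so the tableau is optimal.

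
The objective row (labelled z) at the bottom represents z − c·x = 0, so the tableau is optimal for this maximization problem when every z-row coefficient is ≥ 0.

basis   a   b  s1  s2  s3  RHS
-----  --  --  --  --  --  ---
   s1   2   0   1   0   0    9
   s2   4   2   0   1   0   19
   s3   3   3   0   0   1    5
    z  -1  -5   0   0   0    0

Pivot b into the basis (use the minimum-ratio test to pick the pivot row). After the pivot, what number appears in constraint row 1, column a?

Ratio test on column b — row 1: entry 0 ≤ 0; row 2: 19/2 = 19/2; row 3: 5/3 = 5/3. Minimum is 5/3 at row 3 (s3 leaves); pivot element 3.
Divide row 3 by 3; eliminate column b from the other rows.
Row 1 update in column a: 2 − 0·1 = 2.

2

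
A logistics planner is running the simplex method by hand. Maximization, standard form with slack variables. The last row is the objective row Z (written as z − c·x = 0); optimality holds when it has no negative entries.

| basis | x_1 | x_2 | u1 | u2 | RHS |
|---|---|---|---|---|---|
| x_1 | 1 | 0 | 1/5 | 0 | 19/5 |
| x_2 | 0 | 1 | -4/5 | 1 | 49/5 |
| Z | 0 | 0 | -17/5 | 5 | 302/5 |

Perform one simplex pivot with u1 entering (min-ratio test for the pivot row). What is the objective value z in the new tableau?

Ratio test on column u1 — row 1: (19/5)/(1/5) = 19; row 2: entry -4/5 ≤ 0. Minimum is 19 at row 1 (x_1 leaves); pivot element 1/5.
Pivot on row 1; the Z-row RHS becomes 302/5 − (-17/5)·19 = 125.

125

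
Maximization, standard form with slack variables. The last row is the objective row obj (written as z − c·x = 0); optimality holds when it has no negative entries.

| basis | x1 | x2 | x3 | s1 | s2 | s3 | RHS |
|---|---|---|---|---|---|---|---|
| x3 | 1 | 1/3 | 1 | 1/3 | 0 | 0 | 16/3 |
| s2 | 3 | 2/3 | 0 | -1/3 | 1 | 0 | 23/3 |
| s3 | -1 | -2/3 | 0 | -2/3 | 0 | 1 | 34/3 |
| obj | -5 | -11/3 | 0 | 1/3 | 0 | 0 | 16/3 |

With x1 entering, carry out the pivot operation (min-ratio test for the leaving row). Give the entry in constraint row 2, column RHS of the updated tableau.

Ratio test on column x1 — row 1: (16/3)/1 = 16/3; row 2: (23/3)/3 = 23/9; row 3: entry -1 ≤ 0. Minimum is 23/9 at row 2 (s2 leaves); pivot element 3.
Divide row 2 by 3; eliminate column x1 from the other rows.
In the new row 2, the RHS entry is the old entry divided by the pivot: (23/3)/3 = 23/9.

23/9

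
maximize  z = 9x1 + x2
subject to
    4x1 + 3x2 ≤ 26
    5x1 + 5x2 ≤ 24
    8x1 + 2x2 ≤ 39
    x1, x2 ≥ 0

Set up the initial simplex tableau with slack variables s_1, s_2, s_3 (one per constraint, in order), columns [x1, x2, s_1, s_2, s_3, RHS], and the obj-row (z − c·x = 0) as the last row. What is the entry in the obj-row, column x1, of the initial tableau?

-9

The obj-row carries the negated objective coefficients: the x1 entry is -9.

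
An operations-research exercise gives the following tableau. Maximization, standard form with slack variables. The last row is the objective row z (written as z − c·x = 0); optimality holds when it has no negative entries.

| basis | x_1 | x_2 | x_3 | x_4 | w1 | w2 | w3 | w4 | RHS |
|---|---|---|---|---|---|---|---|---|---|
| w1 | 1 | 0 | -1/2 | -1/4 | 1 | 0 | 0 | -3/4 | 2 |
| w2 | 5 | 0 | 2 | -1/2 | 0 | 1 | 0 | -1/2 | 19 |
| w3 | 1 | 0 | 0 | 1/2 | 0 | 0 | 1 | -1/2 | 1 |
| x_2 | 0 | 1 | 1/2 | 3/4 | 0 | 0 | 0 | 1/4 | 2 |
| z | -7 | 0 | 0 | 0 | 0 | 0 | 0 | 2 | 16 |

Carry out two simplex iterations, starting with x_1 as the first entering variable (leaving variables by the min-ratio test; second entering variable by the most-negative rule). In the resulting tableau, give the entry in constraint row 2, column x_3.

Ratio test on column x_1 — row 1: 2/1 = 2; row 2: 19/5 = 19/5; row 3: 1/1 = 1; row 4: entry 0 ≤ 0. Minimum is 1 at row 3 (w3 leaves); pivot element 1.
Divide row 3 by 1; eliminate column x_1 from the other rows.
Second iteration: most negative z-row entry is -3/2 in column w4, so w4 enters.
Ratio test on column w4 — row 1: entry -1/4 ≤ 0; row 2: 14/2 = 7; row 3: entry -1/2 ≤ 0; row 4: 2/(1/4) = 8. Minimum is 7 at row 2 (w2 leaves); pivot element 2.
Divide row 2 by 2; eliminate column w4 from the other rows.
After both pivots, the entry at constraint row 2, column x_3 is 1.

1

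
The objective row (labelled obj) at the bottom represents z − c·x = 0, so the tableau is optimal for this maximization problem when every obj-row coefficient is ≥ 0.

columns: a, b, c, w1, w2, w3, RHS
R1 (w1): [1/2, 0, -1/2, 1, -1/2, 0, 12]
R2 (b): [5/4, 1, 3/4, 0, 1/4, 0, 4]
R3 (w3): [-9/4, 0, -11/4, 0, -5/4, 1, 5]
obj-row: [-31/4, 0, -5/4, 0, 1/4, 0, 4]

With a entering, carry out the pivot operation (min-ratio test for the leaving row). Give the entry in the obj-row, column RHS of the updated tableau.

Ratio test on column a — row 1: 12/(1/2) = 24; row 2: 4/(5/4) = 16/5; row 3: entry -9/4 ≤ 0. Minimum is 16/5 at row 2 (b leaves); pivot element 5/4.
Divide row 2 by 5/4; eliminate column a from the other rows.
obj-row update in column RHS: 4 − (-31/4)·(16/5) = 144/5.

144/5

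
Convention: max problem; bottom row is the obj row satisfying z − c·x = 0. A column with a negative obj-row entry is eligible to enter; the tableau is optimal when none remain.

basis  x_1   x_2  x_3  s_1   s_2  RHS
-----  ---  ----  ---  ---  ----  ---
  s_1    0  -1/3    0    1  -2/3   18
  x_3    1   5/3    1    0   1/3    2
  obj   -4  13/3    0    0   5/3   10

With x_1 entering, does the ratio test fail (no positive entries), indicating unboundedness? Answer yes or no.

no

Column x_1 has positive entries in row(s) 2, so the ratio test bounds it — not unbounded.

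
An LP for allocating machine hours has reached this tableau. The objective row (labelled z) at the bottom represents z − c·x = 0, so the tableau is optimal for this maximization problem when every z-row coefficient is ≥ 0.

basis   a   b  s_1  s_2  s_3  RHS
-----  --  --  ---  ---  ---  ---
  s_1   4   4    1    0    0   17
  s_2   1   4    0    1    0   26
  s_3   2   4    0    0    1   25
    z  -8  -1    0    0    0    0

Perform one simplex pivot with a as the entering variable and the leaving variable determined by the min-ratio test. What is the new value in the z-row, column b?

Ratio test on column a — row 1: 17/4 = 17/4; row 2: 26/1 = 26; row 3: 25/2 = 25/2. Minimum is 17/4 at row 1 (s_1 leaves); pivot element 4.
Divide row 1 by 4; eliminate column a from the other rows.
z-row update in column b: -1 − (-8)·1 = 7.

7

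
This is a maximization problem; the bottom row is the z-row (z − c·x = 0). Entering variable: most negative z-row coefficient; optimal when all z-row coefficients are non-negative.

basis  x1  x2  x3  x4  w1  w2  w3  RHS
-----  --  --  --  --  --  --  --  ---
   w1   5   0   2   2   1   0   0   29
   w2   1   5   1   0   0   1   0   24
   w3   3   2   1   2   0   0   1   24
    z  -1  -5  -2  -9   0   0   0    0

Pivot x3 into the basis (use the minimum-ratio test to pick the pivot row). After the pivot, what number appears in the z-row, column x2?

-5

Ratio test on column x3 — row 1: 29/2 = 29/2; row 2: 24/1 = 24; row 3: 24/1 = 24. Minimum is 29/2 at row 1 (w1 leaves); pivot element 2.
Divide row 1 by 2; eliminate column x3 from the other rows.
z-row update in column x2: -5 − (-2)·0 = -5.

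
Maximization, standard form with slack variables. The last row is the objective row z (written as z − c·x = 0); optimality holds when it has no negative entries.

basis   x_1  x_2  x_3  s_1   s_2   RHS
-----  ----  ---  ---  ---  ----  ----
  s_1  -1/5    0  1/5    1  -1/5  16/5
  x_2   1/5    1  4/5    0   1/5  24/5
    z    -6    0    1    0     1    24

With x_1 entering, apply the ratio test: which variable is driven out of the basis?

x_2

Column x_1 entries and ratios — s_1: -1/5 ≤ 0, skip; x_2: (24/5)/(1/5) = 24.
Smallest ratio is 24 in the row of x_2, so x_2 leaves.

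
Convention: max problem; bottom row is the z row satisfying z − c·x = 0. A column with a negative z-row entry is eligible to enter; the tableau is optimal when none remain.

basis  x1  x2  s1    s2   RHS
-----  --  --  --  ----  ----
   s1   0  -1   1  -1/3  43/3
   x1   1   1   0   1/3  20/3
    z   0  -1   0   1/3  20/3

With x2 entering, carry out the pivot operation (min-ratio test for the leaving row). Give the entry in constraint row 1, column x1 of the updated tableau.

Ratio test on column x2 — row 1: entry -1 ≤ 0; row 2: (20/3)/1 = 20/3. Minimum is 20/3 at row 2 (x1 leaves); pivot element 1.
Divide row 2 by 1; eliminate column x2 from the other rows.
Row 1 update in column x1: 0 − (-1)·1 = 1.

1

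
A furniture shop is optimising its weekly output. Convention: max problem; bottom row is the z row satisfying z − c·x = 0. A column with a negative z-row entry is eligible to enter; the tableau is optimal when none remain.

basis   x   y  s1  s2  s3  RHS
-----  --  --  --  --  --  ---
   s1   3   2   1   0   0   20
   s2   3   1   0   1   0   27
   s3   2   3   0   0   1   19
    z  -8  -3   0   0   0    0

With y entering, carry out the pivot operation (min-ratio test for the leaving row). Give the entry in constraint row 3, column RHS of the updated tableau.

19/3

Ratio test on column y — row 1: 20/2 = 10; row 2: 27/1 = 27; row 3: 19/3 = 19/3. Minimum is 19/3 at row 3 (s3 leaves); pivot element 3.
Divide row 3 by 3; eliminate column y from the other rows.
In the new row 3, the RHS entry is the old entry divided by the pivot: 19/3 = 19/3.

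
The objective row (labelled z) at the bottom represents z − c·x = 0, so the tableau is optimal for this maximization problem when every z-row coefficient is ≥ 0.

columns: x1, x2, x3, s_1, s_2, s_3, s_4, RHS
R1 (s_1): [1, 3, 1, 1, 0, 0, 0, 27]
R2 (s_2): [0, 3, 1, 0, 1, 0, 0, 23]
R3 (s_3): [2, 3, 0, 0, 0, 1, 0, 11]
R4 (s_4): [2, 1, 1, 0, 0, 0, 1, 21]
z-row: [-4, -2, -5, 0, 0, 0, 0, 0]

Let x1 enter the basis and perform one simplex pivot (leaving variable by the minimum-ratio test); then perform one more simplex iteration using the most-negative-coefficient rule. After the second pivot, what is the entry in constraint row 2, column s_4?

Ratio test on column x1 — row 1: 27/1 = 27; row 2: entry 0 ≤ 0; row 3: 11/2 = 11/2; row 4: 21/2 = 21/2. Minimum is 11/2 at row 3 (s_3 leaves); pivot element 2.
Divide row 3 by 2; eliminate column x1 from the other rows.
Second iteration: most negative z-row entry is -5 in column x3, so x3 enters.
Ratio test on column x3 — row 1: (43/2)/1 = 43/2; row 2: 23/1 = 23; row 3: entry 0 ≤ 0; row 4: 10/1 = 10. Minimum is 10 at row 4 (s_4 leaves); pivot element 1.
Divide row 4 by 1; eliminate column x3 from the other rows.
After both pivots, the entry at constraint row 2, column s_4 is -1.

-1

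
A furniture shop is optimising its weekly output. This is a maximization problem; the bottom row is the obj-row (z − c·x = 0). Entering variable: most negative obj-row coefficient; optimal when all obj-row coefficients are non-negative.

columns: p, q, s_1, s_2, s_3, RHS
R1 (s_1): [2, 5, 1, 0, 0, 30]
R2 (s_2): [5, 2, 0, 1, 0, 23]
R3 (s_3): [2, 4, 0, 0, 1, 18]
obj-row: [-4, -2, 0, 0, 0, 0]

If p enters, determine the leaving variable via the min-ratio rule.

s_2

Column p entries and ratios — s_1: 30/2 = 15; s_2: 23/5 = 23/5; s_3: 18/2 = 9.
Smallest ratio is 23/5 in the row of s_2, so s_2 leaves.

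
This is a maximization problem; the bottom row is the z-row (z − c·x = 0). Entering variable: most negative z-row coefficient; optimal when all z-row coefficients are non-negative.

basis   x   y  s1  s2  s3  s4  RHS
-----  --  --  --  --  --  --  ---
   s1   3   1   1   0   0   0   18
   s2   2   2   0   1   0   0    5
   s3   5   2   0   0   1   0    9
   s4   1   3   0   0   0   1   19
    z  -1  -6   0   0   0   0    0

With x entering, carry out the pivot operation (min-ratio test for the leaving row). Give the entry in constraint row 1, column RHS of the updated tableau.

Ratio test on column x — row 1: 18/3 = 6; row 2: 5/2 = 5/2; row 3: 9/5 = 9/5; row 4: 19/1 = 19. Minimum is 9/5 at row 3 (s3 leaves); pivot element 5.
Divide row 3 by 5; eliminate column x from the other rows.
Row 1 update in column RHS: 18 − 3·(9/5) = 63/5.

63/5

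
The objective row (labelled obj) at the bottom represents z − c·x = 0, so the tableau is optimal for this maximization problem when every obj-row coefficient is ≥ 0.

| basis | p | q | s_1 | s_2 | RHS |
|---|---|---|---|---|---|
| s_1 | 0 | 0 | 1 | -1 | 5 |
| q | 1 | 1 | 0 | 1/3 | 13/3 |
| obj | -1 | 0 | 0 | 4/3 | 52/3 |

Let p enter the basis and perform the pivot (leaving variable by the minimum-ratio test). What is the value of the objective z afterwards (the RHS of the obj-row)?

65/3

Ratio test on column p — row 1: entry 0 ≤ 0; row 2: (13/3)/1 = 13/3. Minimum is 13/3 at row 2 (q leaves); pivot element 1.
Pivot on row 2; the obj-row RHS becomes 52/3 − (-1)·(13/3) = 65/3.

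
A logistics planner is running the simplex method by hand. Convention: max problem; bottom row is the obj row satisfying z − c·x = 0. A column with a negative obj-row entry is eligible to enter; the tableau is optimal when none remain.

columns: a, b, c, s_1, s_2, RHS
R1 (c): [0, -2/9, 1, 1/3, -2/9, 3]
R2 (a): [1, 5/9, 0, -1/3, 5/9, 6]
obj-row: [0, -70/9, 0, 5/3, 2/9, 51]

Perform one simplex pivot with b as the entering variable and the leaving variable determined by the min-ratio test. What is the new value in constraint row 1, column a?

Ratio test on column b — row 1: entry -2/9 ≤ 0; row 2: 6/(5/9) = 54/5. Minimum is 54/5 at row 2 (a leaves); pivot element 5/9.
Divide row 2 by 5/9; eliminate column b from the other rows.
Row 1 update in column a: 0 − (-2/9)·(9/5) = 2/5.

2/5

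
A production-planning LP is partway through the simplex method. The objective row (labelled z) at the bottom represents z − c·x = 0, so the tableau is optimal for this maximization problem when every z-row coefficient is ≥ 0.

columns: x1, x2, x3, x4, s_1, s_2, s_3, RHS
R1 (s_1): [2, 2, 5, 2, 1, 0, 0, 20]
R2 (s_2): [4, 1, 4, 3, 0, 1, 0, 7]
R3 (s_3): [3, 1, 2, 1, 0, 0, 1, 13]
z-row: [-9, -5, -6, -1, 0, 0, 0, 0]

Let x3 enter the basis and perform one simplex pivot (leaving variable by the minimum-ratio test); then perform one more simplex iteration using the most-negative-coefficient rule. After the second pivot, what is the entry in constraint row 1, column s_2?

Ratio test on column x3 — row 1: 20/5 = 4; row 2: 7/4 = 7/4; row 3: 13/2 = 13/2. Minimum is 7/4 at row 2 (s_2 leaves); pivot element 4.
Divide row 2 by 4; eliminate column x3 from the other rows.
Second iteration: most negative z-row entry is -7/2 in column x2, so x2 enters.
Ratio test on column x2 — row 1: (45/4)/(3/4) = 15; row 2: (7/4)/(1/4) = 7; row 3: (19/2)/(1/2) = 19. Minimum is 7 at row 2 (x3 leaves); pivot element 1/4.
Divide row 2 by 1/4; eliminate column x2 from the other rows.
After both pivots, the entry at constraint row 1, column s_2 is -2.

-2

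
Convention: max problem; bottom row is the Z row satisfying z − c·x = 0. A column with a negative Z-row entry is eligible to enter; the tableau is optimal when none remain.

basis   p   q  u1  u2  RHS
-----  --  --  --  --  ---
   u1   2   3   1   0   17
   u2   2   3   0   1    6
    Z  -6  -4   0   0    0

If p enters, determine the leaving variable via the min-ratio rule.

Column p entries and ratios — u1: 17/2 = 17/2; u2: 6/2 = 3.
Smallest ratio is 3 in the row of u2, so u2 leaves.

u2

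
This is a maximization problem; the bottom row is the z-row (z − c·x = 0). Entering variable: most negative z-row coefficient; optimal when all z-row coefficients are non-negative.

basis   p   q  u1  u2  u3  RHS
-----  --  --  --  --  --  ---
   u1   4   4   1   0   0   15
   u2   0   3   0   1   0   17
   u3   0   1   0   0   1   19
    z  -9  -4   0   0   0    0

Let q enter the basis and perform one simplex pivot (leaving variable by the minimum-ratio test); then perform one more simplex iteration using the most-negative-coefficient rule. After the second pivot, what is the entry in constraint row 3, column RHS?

Ratio test on column q — row 1: 15/4 = 15/4; row 2: 17/3 = 17/3; row 3: 19/1 = 19. Minimum is 15/4 at row 1 (u1 leaves); pivot element 4.
Divide row 1 by 4; eliminate column q from the other rows.
Second iteration: most negative z-row entry is -5 in column p, so p enters.
Ratio test on column p — row 1: (15/4)/1 = 15/4; row 2: entry -3 ≤ 0; row 3: entry -1 ≤ 0. Minimum is 15/4 at row 1 (q leaves); pivot element 1.
Divide row 1 by 1; eliminate column p from the other rows.
After both pivots, the entry at constraint row 3, column RHS is 19.

19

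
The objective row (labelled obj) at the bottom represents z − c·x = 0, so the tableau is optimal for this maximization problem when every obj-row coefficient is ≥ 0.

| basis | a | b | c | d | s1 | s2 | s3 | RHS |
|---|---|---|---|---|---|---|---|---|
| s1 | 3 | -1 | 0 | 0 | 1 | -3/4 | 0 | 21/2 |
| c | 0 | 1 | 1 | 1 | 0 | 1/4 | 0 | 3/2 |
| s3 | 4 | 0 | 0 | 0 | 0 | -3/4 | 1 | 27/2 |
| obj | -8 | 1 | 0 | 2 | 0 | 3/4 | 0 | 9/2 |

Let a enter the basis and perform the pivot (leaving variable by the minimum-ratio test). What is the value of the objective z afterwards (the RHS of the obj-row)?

63/2

Ratio test on column a — row 1: (21/2)/3 = 7/2; row 2: entry 0 ≤ 0; row 3: (27/2)/4 = 27/8. Minimum is 27/8 at row 3 (s3 leaves); pivot element 4.
Pivot on row 3; the obj-row RHS becomes 9/2 − (-8)·(27/8) = 63/2.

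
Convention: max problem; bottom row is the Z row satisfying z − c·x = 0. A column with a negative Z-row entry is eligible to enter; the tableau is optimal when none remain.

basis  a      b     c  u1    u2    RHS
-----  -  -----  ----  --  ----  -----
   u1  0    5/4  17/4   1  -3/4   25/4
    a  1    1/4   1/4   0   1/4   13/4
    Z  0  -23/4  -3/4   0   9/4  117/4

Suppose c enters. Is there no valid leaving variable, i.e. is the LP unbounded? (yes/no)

no

Column c has positive entries in row(s) 1, 2, so the ratio test bounds it — not unbounded.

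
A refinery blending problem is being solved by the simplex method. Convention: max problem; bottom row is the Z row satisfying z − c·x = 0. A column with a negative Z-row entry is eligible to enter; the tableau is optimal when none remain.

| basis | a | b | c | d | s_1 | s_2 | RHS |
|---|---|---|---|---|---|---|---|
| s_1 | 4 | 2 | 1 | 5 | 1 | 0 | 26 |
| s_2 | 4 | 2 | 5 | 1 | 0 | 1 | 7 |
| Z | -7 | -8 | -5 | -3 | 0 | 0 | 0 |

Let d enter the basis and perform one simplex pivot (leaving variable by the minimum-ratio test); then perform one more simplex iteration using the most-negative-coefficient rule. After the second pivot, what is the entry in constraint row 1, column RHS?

19/4

Ratio test on column d — row 1: 26/5 = 26/5; row 2: 7/1 = 7. Minimum is 26/5 at row 1 (s_1 leaves); pivot element 5.
Divide row 1 by 5; eliminate column d from the other rows.
Second iteration: most negative Z-row entry is -34/5 in column b, so b enters.
Ratio test on column b — row 1: (26/5)/(2/5) = 13; row 2: (9/5)/(8/5) = 9/8. Minimum is 9/8 at row 2 (s_2 leaves); pivot element 8/5.
Divide row 2 by 8/5; eliminate column b from the other rows.
After both pivots, the entry at constraint row 1, column RHS is 19/4.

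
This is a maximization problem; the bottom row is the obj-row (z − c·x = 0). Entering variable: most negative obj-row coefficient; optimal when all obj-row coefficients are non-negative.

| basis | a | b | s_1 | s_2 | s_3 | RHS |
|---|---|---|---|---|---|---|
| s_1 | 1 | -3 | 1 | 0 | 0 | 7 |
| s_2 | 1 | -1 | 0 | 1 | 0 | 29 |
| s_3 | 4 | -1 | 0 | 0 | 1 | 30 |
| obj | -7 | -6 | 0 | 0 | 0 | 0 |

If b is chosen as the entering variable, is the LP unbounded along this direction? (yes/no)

Every constraint-row entry in column b is ≤ 0, so increasing b is unbounded.

yes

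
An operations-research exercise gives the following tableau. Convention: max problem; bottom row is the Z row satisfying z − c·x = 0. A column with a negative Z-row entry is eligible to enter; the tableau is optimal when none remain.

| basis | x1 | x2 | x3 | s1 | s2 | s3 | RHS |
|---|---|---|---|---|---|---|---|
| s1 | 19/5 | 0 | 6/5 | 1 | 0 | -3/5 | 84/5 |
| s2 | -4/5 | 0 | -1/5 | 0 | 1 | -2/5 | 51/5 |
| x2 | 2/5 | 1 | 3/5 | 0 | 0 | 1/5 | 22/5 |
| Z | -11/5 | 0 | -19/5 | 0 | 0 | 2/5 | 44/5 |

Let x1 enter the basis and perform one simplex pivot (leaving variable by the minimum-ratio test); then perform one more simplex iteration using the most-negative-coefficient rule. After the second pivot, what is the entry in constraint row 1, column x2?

Ratio test on column x1 — row 1: (84/5)/(19/5) = 84/19; row 2: entry -4/5 ≤ 0; row 3: (22/5)/(2/5) = 11. Minimum is 84/19 at row 1 (s1 leaves); pivot element 19/5.
Divide row 1 by 19/5; eliminate column x1 from the other rows.
Second iteration: most negative Z-row entry is -59/19 in column x3, so x3 enters.
Ratio test on column x3 — row 1: (84/19)/(6/19) = 14; row 2: (261/19)/(1/19) = 261; row 3: (50/19)/(9/19) = 50/9. Minimum is 50/9 at row 3 (x2 leaves); pivot element 9/19.
Divide row 3 by 9/19; eliminate column x3 from the other rows.
After both pivots, the entry at constraint row 1, column x2 is -2/3.

-2/3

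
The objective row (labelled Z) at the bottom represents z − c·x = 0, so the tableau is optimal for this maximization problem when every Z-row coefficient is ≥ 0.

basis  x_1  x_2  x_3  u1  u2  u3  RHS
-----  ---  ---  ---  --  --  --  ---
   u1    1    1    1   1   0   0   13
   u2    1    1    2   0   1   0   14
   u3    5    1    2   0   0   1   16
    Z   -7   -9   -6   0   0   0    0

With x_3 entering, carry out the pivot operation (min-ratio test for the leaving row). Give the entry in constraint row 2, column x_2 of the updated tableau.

Ratio test on column x_3 — row 1: 13/1 = 13; row 2: 14/2 = 7; row 3: 16/2 = 8. Minimum is 7 at row 2 (u2 leaves); pivot element 2.
Divide row 2 by 2; eliminate column x_3 from the other rows.
In the new row 2, the x_2 entry is the old entry divided by the pivot: 1/2 = 1/2.

1/2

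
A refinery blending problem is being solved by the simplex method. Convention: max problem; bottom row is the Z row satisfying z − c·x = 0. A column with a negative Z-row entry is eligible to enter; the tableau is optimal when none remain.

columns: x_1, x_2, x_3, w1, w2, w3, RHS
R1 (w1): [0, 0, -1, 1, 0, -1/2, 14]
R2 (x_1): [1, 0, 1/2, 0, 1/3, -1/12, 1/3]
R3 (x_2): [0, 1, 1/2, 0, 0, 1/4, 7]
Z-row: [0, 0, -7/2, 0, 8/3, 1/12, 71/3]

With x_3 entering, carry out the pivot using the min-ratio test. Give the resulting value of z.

Ratio test on column x_3 — row 1: entry -1 ≤ 0; row 2: (1/3)/(1/2) = 2/3; row 3: 7/(1/2) = 14. Minimum is 2/3 at row 2 (x_1 leaves); pivot element 1/2.
Pivot on row 2; the Z-row RHS becomes 71/3 − (-7/2)·(2/3) = 26.

26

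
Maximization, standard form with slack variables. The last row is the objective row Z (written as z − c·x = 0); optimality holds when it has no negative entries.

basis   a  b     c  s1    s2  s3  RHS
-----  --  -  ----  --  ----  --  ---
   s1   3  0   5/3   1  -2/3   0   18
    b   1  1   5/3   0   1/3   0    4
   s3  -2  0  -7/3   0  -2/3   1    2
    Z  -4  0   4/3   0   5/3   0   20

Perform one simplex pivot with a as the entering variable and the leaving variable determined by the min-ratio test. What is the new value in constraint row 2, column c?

Ratio test on column a — row 1: 18/3 = 6; row 2: 4/1 = 4; row 3: entry -2 ≤ 0. Minimum is 4 at row 2 (b leaves); pivot element 1.
Divide row 2 by 1; eliminate column a from the other rows.
In the new row 2, the c entry is the old entry divided by the pivot: (5/3)/1 = 5/3.

5/3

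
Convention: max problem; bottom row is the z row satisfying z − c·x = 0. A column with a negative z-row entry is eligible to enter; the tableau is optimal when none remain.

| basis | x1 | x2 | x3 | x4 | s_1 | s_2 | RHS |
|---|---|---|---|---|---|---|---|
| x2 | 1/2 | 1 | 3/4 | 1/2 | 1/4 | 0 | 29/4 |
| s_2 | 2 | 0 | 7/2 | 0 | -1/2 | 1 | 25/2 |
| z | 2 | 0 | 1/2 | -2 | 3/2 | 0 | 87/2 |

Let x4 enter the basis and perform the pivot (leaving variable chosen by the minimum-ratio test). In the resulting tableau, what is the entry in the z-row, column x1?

4

Ratio test on column x4 — row 1: (29/4)/(1/2) = 29/2; row 2: entry 0 ≤ 0. Minimum is 29/2 at row 1 (x2 leaves); pivot element 1/2.
Divide row 1 by 1/2; eliminate column x4 from the other rows.
z-row update in column x1: 2 − (-2)·1 = 4.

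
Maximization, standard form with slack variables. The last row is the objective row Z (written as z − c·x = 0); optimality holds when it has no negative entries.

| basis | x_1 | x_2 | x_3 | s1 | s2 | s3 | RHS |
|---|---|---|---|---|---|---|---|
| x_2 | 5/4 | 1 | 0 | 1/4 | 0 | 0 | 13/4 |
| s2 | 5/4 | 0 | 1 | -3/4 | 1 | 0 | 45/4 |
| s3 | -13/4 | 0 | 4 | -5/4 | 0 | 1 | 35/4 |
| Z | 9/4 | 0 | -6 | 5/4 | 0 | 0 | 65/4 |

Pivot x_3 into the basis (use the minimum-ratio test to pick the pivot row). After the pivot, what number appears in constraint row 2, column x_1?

33/16

Ratio test on column x_3 — row 1: entry 0 ≤ 0; row 2: (45/4)/1 = 45/4; row 3: (35/4)/4 = 35/16. Minimum is 35/16 at row 3 (s3 leaves); pivot element 4.
Divide row 3 by 4; eliminate column x_3 from the other rows.
Row 2 update in column x_1: 5/4 − 1·(-13/16) = 33/16.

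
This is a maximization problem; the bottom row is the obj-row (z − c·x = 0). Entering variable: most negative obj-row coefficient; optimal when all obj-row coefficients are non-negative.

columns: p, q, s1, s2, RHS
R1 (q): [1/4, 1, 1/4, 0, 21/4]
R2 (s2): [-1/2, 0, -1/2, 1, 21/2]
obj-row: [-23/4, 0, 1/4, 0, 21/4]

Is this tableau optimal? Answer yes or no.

no

The obj-row has a negative entry -23/4 in column p, so it is not optimal.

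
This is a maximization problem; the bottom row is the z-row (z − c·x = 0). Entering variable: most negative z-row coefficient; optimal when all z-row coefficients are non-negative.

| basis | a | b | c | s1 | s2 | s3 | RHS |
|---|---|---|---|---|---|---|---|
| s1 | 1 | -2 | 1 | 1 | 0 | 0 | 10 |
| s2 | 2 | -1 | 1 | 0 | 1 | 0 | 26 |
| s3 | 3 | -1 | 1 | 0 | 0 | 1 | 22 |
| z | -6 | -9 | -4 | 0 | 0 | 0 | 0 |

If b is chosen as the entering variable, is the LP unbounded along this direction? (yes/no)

Every constraint-row entry in column b is ≤ 0, so increasing b is unbounded.

yes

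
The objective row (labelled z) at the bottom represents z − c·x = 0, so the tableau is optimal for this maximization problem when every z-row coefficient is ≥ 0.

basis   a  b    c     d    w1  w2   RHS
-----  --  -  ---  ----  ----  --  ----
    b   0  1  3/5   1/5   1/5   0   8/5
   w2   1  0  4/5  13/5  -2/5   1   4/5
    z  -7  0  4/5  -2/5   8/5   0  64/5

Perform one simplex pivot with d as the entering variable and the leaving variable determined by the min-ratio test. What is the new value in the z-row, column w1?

20/13

Ratio test on column d — row 1: (8/5)/(1/5) = 8; row 2: (4/5)/(13/5) = 4/13. Minimum is 4/13 at row 2 (w2 leaves); pivot element 13/5.
Divide row 2 by 13/5; eliminate column d from the other rows.
z-row update in column w1: 8/5 − (-2/5)·(-2/13) = 20/13.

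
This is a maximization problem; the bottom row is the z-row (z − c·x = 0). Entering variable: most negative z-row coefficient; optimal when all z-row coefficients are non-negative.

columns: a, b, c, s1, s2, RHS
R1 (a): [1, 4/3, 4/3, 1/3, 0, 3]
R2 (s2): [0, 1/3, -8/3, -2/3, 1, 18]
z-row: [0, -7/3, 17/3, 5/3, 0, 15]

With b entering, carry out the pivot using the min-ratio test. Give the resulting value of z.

81/4

Ratio test on column b — row 1: 3/(4/3) = 9/4; row 2: 18/(1/3) = 54. Minimum is 9/4 at row 1 (a leaves); pivot element 4/3.
Pivot on row 1; the z-row RHS becomes 15 − (-7/3)·(9/4) = 81/4.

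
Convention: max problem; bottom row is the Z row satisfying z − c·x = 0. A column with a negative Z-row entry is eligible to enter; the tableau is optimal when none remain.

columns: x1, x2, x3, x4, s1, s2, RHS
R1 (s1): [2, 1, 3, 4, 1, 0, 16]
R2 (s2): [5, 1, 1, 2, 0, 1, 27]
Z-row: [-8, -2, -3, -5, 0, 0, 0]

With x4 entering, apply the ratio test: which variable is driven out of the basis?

Column x4 entries and ratios — s1: 16/4 = 4; s2: 27/2 = 27/2.
Smallest ratio is 4 in the row of s1, so s1 leaves.

s1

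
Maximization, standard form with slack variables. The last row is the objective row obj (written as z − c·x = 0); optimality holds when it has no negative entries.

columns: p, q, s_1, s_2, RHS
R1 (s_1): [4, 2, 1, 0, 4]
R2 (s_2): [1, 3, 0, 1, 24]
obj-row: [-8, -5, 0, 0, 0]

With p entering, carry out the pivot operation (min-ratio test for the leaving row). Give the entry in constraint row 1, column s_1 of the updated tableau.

Ratio test on column p — row 1: 4/4 = 1; row 2: 24/1 = 24. Minimum is 1 at row 1 (s_1 leaves); pivot element 4.
Divide row 1 by 4; eliminate column p from the other rows.
In the new row 1, the s_1 entry is the old entry divided by the pivot: 1/4 = 1/4.

1/4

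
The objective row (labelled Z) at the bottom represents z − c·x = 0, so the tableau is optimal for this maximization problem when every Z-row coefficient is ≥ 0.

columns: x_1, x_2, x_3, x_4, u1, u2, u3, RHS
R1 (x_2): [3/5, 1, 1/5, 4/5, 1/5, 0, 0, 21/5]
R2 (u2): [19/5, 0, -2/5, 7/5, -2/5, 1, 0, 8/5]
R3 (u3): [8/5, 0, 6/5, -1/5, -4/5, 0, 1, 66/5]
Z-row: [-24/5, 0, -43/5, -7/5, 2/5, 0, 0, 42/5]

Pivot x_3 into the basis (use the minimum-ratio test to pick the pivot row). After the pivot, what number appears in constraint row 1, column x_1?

Ratio test on column x_3 — row 1: (21/5)/(1/5) = 21; row 2: entry -2/5 ≤ 0; row 3: (66/5)/(6/5) = 11. Minimum is 11 at row 3 (u3 leaves); pivot element 6/5.
Divide row 3 by 6/5; eliminate column x_3 from the other rows.
Row 1 update in column x_1: 3/5 − (1/5)·(4/3) = 1/3.

1/3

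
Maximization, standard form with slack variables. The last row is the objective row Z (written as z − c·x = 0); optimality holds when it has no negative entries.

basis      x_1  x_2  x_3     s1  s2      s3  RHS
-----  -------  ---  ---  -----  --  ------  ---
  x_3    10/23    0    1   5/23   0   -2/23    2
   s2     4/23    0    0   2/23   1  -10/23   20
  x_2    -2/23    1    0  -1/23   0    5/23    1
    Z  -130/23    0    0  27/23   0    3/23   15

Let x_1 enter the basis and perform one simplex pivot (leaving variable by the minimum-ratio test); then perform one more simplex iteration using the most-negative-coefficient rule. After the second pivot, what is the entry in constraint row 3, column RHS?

7

Ratio test on column x_1 — row 1: 2/(10/23) = 23/5; row 2: 20/(4/23) = 115; row 3: entry -2/23 ≤ 0. Minimum is 23/5 at row 1 (x_3 leaves); pivot element 10/23.
Divide row 1 by 10/23; eliminate column x_1 from the other rows.
Second iteration: most negative Z-row entry is -1 in column s3, so s3 enters.
Ratio test on column s3 — row 1: entry -1/5 ≤ 0; row 2: entry -2/5 ≤ 0; row 3: (7/5)/(1/5) = 7. Minimum is 7 at row 3 (x_2 leaves); pivot element 1/5.
Divide row 3 by 1/5; eliminate column s3 from the other rows.
After both pivots, the entry at constraint row 3, column RHS is 7.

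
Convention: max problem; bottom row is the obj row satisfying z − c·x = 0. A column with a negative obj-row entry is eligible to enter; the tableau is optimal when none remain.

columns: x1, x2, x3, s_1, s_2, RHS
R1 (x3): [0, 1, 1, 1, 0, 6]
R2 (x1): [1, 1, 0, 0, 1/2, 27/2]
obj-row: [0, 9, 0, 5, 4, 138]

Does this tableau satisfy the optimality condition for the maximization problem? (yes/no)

Every obj-row coefficient is ≥ 0, so the tableau is optimal.

yes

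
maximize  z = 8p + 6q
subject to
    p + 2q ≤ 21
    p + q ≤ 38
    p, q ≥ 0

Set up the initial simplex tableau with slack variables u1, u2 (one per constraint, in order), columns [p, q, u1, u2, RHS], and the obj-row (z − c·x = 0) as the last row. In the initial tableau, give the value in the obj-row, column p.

The obj-row carries the negated objective coefficients: the p entry is -8.

-8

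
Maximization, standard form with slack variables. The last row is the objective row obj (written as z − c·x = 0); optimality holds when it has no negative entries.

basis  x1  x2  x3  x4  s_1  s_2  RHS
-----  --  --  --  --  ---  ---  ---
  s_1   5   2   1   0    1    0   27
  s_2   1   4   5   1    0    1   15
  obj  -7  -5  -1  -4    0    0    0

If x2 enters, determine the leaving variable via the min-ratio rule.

s_2

Column x2 entries and ratios — s_1: 27/2 = 27/2; s_2: 15/4 = 15/4.
Smallest ratio is 15/4 in the row of s_2, so s_2 leaves.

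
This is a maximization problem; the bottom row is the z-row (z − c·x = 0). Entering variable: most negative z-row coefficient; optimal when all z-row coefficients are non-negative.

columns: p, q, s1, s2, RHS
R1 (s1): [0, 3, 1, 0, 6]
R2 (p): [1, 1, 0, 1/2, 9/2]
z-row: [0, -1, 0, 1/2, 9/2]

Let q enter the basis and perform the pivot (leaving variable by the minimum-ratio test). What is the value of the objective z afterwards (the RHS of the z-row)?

Ratio test on column q — row 1: 6/3 = 2; row 2: (9/2)/1 = 9/2. Minimum is 2 at row 1 (s1 leaves); pivot element 3.
Pivot on row 1; the z-row RHS becomes 9/2 − (-1)·2 = 13/2.

13/2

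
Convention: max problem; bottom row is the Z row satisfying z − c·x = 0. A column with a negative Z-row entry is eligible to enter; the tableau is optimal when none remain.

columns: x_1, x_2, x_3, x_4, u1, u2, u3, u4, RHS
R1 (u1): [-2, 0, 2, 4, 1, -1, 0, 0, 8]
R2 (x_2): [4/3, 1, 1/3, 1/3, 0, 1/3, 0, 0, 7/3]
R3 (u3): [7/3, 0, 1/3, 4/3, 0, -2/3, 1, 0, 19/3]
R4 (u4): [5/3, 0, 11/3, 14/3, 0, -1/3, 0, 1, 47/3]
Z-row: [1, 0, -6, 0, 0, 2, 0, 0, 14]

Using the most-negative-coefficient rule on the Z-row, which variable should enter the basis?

Negative Z-row entries: x_3: -6.
The most negative is -6 in column x_3, so x_3 enters.

x_3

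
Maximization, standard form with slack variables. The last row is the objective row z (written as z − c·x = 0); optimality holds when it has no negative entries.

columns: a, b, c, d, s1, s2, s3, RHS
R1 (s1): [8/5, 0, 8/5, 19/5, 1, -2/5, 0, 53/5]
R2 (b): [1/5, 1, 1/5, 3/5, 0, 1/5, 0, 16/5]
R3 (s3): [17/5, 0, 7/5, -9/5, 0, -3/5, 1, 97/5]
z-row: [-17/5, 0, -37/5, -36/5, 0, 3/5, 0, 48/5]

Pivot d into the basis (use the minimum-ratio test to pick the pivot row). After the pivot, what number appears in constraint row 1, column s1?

Ratio test on column d — row 1: (53/5)/(19/5) = 53/19; row 2: (16/5)/(3/5) = 16/3; row 3: entry -9/5 ≤ 0. Minimum is 53/19 at row 1 (s1 leaves); pivot element 19/5.
Divide row 1 by 19/5; eliminate column d from the other rows.
In the new row 1, the s1 entry is the old entry divided by the pivot: 1/(19/5) = 5/19.

5/19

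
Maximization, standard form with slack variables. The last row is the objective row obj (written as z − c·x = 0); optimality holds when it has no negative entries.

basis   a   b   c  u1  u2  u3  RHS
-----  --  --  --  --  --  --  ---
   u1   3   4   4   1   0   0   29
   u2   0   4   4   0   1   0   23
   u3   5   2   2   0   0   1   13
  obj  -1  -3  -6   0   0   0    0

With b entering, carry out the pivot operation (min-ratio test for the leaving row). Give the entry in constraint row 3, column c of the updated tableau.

0

Ratio test on column b — row 1: 29/4 = 29/4; row 2: 23/4 = 23/4; row 3: 13/2 = 13/2. Minimum is 23/4 at row 2 (u2 leaves); pivot element 4.
Divide row 2 by 4; eliminate column b from the other rows.
Row 3 update in column c: 2 − 2·1 = 0.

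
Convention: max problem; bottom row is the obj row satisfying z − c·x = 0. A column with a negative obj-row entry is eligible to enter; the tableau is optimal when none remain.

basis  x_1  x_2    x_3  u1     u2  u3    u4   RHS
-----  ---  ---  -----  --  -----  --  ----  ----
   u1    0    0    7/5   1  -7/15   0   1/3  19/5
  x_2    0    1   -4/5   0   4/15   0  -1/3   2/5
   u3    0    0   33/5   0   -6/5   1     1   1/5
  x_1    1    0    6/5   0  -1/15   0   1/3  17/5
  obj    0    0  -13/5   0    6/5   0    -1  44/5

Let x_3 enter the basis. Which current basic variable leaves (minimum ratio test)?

Column x_3 entries and ratios — u1: (19/5)/(7/5) = 19/7; x_2: -4/5 ≤ 0, skip; u3: (1/5)/(33/5) = 1/33; x_1: (17/5)/(6/5) = 17/6.
Smallest ratio is 1/33 in the row of u3, so u3 leaves.

u3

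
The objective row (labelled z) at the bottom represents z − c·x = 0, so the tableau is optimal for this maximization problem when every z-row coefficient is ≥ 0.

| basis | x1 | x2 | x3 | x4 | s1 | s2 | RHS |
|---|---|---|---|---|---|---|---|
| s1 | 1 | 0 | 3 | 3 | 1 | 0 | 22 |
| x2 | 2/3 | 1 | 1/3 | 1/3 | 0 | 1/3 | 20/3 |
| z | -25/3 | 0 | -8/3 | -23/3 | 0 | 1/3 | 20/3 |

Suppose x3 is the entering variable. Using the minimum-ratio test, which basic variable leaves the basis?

s1

Column x3 entries and ratios — s1: 22/3 = 22/3; x2: (20/3)/(1/3) = 20.
Smallest ratio is 22/3 in the row of s1, so s1 leaves.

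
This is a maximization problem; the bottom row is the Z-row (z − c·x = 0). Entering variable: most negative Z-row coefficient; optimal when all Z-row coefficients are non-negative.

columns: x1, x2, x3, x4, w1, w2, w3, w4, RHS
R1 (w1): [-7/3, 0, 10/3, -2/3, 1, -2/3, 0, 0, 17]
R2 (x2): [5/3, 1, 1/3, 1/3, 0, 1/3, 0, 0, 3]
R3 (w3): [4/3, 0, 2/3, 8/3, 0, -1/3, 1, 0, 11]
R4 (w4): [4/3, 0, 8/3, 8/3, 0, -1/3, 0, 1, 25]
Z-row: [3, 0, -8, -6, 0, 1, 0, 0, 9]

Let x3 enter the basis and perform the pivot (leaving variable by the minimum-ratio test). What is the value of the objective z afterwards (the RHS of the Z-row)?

249/5

Ratio test on column x3 — row 1: 17/(10/3) = 51/10; row 2: 3/(1/3) = 9; row 3: 11/(2/3) = 33/2; row 4: 25/(8/3) = 75/8. Minimum is 51/10 at row 1 (w1 leaves); pivot element 10/3.
Pivot on row 1; the Z-row RHS becomes 9 − (-8)·(51/10) = 249/5.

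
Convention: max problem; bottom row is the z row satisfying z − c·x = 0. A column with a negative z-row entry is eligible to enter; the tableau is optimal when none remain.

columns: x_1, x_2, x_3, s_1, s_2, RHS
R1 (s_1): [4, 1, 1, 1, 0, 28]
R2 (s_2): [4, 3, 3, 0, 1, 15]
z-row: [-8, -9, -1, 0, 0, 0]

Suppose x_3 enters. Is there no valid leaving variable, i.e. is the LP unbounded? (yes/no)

Column x_3 has positive entries in row(s) 1, 2, so the ratio test bounds it — not unbounded.

no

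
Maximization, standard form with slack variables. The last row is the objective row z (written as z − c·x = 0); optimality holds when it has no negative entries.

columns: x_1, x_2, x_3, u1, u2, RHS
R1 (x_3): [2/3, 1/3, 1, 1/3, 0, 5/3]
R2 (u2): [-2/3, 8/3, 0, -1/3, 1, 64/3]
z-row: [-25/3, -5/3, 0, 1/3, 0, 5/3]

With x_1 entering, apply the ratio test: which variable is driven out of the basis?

Column x_1 entries and ratios — x_3: (5/3)/(2/3) = 5/2; u2: -2/3 ≤ 0, skip.
Smallest ratio is 5/2 in the row of x_3, so x_3 leaves.

x_3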